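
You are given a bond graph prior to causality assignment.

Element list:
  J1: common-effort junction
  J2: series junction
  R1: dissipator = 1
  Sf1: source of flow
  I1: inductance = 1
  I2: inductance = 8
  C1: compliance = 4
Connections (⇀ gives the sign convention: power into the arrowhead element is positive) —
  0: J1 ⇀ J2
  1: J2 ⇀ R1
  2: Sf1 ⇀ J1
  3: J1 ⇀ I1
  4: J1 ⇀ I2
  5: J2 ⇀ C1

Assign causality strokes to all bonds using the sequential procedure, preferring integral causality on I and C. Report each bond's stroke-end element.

β2 →Sf1  (Sf1 (Sf) sets flow on bond)
β3 →I1  (I1 integral (f out))
β4 →I2  (prefer integral on I2)
β0 →J1  (closing 0-jn rule on J1)
β1 →J2  (1-jn J2 has f-setter on 0)
β5 →J2  (1-jn J2 has f-setter on 0)

b0 |J1
b1 |J2
b2 |Sf1
b3 |I1
b4 |I2
b5 |J2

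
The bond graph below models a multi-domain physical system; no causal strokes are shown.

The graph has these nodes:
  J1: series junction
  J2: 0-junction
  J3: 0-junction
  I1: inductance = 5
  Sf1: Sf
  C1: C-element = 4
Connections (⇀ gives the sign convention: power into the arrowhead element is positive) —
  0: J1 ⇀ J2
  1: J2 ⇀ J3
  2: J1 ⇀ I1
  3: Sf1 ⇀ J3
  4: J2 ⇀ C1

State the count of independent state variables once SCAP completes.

2  (C1, I1 all integral)

bond 3 stroke→Sf1  (Sf1 (Sf) sets flow on bond)
bond 1 stroke→J3  (closing 0-jn rule on J3)
bond 2 stroke→I1  (I1 integral (f out))
bond 0 stroke→J1  (1-jn J1 has f-setter on 2)
bond 4 stroke→J2  (J2 needs exactly one e-in)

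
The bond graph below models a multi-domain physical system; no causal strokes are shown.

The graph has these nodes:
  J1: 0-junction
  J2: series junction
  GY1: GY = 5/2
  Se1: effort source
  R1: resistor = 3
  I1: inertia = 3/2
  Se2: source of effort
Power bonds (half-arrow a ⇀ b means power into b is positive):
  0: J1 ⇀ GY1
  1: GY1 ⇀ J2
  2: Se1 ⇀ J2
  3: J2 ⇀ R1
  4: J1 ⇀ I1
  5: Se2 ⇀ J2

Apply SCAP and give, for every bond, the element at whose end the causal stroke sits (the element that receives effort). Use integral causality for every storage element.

β0 |J1
β1 |J2
β2 |J2
β3 |R1
β4 |I1
β5 |J2

b2 stroke at J2  (Se1 (Se) sets effort on bond)
b5 stroke at J2  (source Se2 imposes e)
b4 stroke at I1  (I1 outputs flow p/I1)
b0 stroke at J1  (J1 needs exactly one e-in)
b1 stroke at J2  (GY GY1: same side as bond 0)
b3 stroke at R1  (only one flow-in slot at J2)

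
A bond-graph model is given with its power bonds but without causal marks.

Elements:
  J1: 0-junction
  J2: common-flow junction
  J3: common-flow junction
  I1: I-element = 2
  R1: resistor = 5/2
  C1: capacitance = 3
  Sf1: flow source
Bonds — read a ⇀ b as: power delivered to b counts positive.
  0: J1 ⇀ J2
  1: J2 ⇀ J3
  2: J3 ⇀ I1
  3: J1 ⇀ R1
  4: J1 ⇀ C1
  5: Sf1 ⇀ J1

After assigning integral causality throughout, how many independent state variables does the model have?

#5 →Sf1  (Sf1 (Sf) sets flow on bond)
#2 →I1  (I1: I, integral causality)
#1 →J3  (common-f at J3 fixed by 2)
#0 →J2  (J2: bond 1 brought flow, rest push out)
#4 →J1  (C1 integral (e out))
#3 →R1  (J1 effort already set via bond 4)

2  (C1, I1 all integral)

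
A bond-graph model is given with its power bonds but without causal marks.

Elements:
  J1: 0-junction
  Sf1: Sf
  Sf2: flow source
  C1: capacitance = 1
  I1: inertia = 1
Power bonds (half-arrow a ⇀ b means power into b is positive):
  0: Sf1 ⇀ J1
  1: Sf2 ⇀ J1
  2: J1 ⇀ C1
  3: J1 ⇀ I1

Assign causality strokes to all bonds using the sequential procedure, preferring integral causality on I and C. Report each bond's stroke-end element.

bond 0 stroke at Sf1
bond 1 stroke at Sf2
bond 2 stroke at J1
bond 3 stroke at I1

#0 →Sf1  (source Sf1 imposes f)
#1 →Sf2  (Sf2: flow source, stroke at near end)
#2 →J1  (prefer integral on C1)
#3 →I1  (J1: bond 2 brought effort, rest push out)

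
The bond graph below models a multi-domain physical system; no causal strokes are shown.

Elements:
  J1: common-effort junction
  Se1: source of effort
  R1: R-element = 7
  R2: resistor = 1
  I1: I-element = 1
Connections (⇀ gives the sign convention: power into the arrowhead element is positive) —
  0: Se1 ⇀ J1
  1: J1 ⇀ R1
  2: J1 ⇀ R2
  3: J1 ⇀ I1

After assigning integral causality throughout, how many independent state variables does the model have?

1  (I1 all integral)

β0 stroke at J1  (Se1 fixes effort; stroke away)
β1 stroke at R1  (common-e at J1 fixed by 0)
β2 stroke at R2  (0-jn J1 has e-setter on 0)
β3 stroke at I1  (0-jn J1 has e-setter on 0)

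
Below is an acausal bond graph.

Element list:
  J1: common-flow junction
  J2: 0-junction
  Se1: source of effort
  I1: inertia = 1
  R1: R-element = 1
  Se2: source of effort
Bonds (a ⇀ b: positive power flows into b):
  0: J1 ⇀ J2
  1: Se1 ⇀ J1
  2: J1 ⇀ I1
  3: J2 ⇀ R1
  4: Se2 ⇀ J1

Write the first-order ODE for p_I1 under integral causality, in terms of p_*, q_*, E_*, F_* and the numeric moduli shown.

dp_I1/dt = E_Se1 + E_Se2 - p_I1

β1 stroke at J1  (source Se1 imposes e)
β4 stroke at J1  (Se2 fixes effort; stroke away)
β2 stroke at I1  (I1 integral (f out))
β0 stroke at J1  (J1 flow already set via bond 2)
β3 stroke at J2  (J2 needs exactly one e-in)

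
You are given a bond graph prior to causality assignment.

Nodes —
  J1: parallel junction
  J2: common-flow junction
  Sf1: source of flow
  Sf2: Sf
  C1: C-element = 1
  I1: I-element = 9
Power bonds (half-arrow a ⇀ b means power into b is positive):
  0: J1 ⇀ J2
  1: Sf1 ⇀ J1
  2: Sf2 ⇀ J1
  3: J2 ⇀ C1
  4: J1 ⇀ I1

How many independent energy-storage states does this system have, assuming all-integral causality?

2  (C1, I1 all integral)

b1 stroke at Sf1  (Sf1: flow source, stroke at near end)
b2 stroke at Sf2  (source Sf2 imposes f)
b3 stroke at J2  (C1 outputs effort q/C1)
b0 stroke at J1  (closing 1-jn rule on J2)
b4 stroke at I1  (common-e at J1 fixed by 0)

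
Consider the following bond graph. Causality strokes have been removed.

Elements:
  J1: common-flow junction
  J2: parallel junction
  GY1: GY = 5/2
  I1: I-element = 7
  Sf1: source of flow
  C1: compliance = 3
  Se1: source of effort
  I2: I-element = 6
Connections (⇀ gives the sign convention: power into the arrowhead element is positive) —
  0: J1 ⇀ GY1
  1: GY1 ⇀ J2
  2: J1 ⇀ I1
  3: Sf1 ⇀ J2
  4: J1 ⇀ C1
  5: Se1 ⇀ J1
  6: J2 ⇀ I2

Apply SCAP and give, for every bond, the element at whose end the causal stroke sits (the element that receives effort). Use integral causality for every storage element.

bond 0 →J1
bond 1 →J2
bond 2 →I1
bond 3 →Sf1
bond 4 →J1
bond 5 →J1
bond 6 →I2

#3 |Sf1  (Sf1: flow source, stroke at near end)
#5 |J1  (Se1 fixes effort; stroke away)
#2 |I1  (I1 outputs flow p/I1)
#0 |J1  (J1 flow already set via bond 2)
#4 |J1  (1-jn J1 has f-setter on 2)
#1 |J2  (GY1 both-in/both-out from 0)
#6 |I2  (0-jn J2 has e-setter on 1)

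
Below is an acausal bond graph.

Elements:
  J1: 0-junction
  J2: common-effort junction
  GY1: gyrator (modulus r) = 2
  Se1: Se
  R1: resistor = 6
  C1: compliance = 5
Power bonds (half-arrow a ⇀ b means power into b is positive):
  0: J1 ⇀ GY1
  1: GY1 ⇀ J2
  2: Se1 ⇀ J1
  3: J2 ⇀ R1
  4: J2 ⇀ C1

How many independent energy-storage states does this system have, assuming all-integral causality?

1  (C1 all integral)

β2 →J1  (Se1: effort source, stroke at far end)
β0 →GY1  (J1 effort already set via bond 2)
β1 →GY1  (GY GY1: same side as bond 0)
β4 →J2  (C1: C, integral causality)
β3 →R1  (common-e at J2 fixed by 4)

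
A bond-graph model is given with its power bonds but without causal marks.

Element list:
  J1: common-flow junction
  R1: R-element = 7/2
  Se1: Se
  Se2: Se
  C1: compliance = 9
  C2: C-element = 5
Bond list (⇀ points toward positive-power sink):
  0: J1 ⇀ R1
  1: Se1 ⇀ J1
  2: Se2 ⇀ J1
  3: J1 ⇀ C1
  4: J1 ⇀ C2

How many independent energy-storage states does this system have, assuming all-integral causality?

2  (C1, C2 all integral)

β1 →J1  (Se1: effort source, stroke at far end)
β2 →J1  (Se2 fixes effort; stroke away)
β3 →J1  (C1 outputs effort q/C1)
β4 →J1  (C2 outputs effort q/C2)
β0 →R1  (J1 needs exactly one f-in)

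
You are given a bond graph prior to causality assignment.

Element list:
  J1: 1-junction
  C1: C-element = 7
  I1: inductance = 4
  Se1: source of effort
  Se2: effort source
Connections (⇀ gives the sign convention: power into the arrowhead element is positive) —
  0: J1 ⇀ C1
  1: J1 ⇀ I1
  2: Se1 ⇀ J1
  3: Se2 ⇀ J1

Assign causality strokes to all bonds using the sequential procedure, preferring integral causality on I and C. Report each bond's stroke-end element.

β0 →J1
β1 →I1
β2 →J1
β3 →J1

#2 stroke→J1  (Se1 (Se) sets effort on bond)
#3 stroke→J1  (source Se2 imposes e)
#0 stroke→J1  (C1: C, integral causality)
#1 stroke→I1  (closing 1-jn rule on J1)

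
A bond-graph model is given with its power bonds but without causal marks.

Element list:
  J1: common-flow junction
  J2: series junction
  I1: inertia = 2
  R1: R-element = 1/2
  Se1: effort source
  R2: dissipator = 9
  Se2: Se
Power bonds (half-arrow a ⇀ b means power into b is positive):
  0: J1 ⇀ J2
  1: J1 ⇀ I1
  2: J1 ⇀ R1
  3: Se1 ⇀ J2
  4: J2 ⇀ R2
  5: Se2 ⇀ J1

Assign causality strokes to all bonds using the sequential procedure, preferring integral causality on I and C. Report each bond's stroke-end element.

β3 →J2  (Se1 fixes effort; stroke away)
β5 →J1  (Se2: effort source, stroke at far end)
β1 →I1  (I1 integral (f out))
β0 →J1  (J1 flow already set via bond 1)
β2 →J1  (common-f at J1 fixed by 1)
β4 →J2  (J2 flow already set via bond 0)

b0 |J1
b1 |I1
b2 |J1
b3 |J2
b4 |J2
b5 |J1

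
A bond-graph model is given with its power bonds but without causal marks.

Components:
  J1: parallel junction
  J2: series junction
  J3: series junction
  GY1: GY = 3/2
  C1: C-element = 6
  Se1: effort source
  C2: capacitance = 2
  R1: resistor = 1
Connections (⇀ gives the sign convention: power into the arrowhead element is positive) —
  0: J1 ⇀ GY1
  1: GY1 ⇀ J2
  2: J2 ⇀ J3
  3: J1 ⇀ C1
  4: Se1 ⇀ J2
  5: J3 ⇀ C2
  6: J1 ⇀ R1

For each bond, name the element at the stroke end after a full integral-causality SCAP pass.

β4 |J2  (Se1 (Se) sets effort on bond)
β3 |J1  (prefer integral on C1)
β0 |GY1  (J1 effort already set via bond 3)
β6 |R1  (0-jn J1 has e-setter on 3)
β1 |GY1  (GY1: gyrator matches bond 0)
β2 |J2  (common-f at J2 fixed by 1)
β5 |J3  (J3: bond 2 brought flow, rest push out)

b0 →GY1
b1 →GY1
b2 →J2
b3 →J1
b4 →J2
b5 →J3
b6 →R1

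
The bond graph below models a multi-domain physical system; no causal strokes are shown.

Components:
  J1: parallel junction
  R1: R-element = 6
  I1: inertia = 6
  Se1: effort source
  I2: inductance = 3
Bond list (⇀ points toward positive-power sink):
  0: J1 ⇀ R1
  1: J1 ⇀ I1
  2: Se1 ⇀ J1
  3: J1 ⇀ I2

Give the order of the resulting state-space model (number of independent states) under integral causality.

2  (I1, I2 all integral)

b2 stroke at J1  (Se1: effort source, stroke at far end)
b0 stroke at R1  (J1: bond 2 brought effort, rest push out)
b1 stroke at I1  (0-jn J1 has e-setter on 2)
b3 stroke at I2  (common-e at J1 fixed by 2)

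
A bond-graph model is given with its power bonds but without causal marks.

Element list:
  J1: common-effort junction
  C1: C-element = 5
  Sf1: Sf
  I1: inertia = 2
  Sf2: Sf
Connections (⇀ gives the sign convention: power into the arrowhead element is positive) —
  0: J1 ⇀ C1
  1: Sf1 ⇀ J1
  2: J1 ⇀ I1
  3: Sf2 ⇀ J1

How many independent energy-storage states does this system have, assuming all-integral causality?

2  (C1, I1 all integral)

bond 1 |Sf1  (source Sf1 imposes f)
bond 3 |Sf2  (Sf2 fixes flow; stroke at Sf2)
bond 0 |J1  (C1 integral (e out))
bond 2 |I1  (J1 effort already set via bond 0)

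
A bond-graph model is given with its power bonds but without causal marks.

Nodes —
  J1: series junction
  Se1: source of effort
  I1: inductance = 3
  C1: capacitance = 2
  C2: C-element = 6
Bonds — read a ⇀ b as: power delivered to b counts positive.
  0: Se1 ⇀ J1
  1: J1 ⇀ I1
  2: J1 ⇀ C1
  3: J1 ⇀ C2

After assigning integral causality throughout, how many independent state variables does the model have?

#0 stroke→J1  (source Se1 imposes e)
#1 stroke→I1  (I1 outputs flow p/I1)
#2 stroke→J1  (J1: bond 1 brought flow, rest push out)
#3 stroke→J1  (1-jn J1 has f-setter on 1)

3  (C1, C2, I1 all integral)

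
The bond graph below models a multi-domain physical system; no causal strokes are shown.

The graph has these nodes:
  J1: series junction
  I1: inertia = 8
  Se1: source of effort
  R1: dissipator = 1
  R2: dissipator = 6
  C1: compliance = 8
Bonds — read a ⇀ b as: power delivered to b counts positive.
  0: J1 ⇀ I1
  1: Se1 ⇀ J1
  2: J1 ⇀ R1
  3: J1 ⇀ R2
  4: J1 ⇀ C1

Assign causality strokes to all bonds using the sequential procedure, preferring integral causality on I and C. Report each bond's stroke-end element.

b0 →I1
b1 →J1
b2 →J1
b3 →J1
b4 →J1

b1 →J1  (Se1 fixes effort; stroke away)
b0 →I1  (prefer integral on I1)
b2 →J1  (J1 flow already set via bond 0)
b3 →J1  (1-jn J1 has f-setter on 0)
b4 →J1  (1-jn J1 has f-setter on 0)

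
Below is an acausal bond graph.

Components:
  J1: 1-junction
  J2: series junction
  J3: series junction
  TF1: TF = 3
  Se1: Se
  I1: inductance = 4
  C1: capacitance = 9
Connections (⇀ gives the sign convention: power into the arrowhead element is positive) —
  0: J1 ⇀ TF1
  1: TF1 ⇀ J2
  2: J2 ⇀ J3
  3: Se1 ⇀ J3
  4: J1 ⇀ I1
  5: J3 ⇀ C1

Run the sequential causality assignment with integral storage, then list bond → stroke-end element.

b0 |J1
b1 |TF1
b2 |J2
b3 |J3
b4 |I1
b5 |J3

bond 3 →J3  (source Se1 imposes e)
bond 4 →I1  (I1: I, integral causality)
bond 0 →J1  (J1: bond 4 brought flow, rest push out)
bond 1 →TF1  (TF1 one-in-one-out from 0)
bond 2 →J2  (1-jn J2 has f-setter on 1)
bond 5 →J3  (J3: bond 2 brought flow, rest push out)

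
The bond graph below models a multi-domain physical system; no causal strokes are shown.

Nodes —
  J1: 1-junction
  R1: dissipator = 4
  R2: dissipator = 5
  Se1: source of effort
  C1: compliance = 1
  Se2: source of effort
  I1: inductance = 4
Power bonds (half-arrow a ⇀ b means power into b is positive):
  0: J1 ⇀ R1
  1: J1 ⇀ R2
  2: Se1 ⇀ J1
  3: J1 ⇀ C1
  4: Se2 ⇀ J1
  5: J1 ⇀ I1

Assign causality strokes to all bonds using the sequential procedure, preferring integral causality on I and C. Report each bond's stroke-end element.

bond 0 |J1
bond 1 |J1
bond 2 |J1
bond 3 |J1
bond 4 |J1
bond 5 |I1

b2 stroke→J1  (Se1 fixes effort; stroke away)
b4 stroke→J1  (Se2: effort source, stroke at far end)
b3 stroke→J1  (prefer integral on C1)
b5 stroke→I1  (I1 integral (f out))
b0 stroke→J1  (J1 flow already set via bond 5)
b1 stroke→J1  (common-f at J1 fixed by 5)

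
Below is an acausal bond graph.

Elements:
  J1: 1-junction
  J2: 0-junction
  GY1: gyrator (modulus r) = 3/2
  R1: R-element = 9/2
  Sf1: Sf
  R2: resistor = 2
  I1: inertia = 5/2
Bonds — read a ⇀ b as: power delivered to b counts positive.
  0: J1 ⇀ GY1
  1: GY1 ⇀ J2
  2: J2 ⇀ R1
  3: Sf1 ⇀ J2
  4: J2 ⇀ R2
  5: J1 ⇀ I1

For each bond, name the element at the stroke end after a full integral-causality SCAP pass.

β3 stroke→Sf1  (source Sf1 imposes f)
β5 stroke→I1  (I1: I, integral causality)
β0 stroke→J1  (J1 flow already set via bond 5)
β1 stroke→J2  (GY GY1: same side as bond 0)
β2 stroke→R1  (J2: bond 1 brought effort, rest push out)
β4 stroke→R2  (0-jn J2 has e-setter on 1)

bond 0 |J1
bond 1 |J2
bond 2 |R1
bond 3 |Sf1
bond 4 |R2
bond 5 |I1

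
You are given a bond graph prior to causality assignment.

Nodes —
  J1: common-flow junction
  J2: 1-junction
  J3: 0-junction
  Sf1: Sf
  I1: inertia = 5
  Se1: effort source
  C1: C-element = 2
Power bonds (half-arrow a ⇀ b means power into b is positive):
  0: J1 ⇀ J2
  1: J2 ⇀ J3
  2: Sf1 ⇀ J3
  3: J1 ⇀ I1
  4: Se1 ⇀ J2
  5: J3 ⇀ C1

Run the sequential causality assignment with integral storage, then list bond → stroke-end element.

β2 |Sf1  (Sf1 fixes flow; stroke at Sf1)
β4 |J2  (source Se1 imposes e)
β3 |I1  (prefer integral on I1)
β0 |J1  (1-jn J1 has f-setter on 3)
β1 |J2  (J2: bond 0 brought flow, rest push out)
β5 |J3  (J3 needs exactly one e-in)

β0 stroke→J1
β1 stroke→J2
β2 stroke→Sf1
β3 stroke→I1
β4 stroke→J2
β5 stroke→J3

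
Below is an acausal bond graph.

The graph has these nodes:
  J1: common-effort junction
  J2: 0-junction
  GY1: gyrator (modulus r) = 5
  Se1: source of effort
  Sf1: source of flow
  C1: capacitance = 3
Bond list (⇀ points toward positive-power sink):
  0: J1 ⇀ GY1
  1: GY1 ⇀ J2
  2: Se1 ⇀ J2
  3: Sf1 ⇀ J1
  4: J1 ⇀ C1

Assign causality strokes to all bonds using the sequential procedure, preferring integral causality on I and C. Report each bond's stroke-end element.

b2 stroke→J2  (Se1 fixes effort; stroke away)
b3 stroke→Sf1  (Sf1 (Sf) sets flow on bond)
b1 stroke→GY1  (J2 effort already set via bond 2)
b0 stroke→GY1  (GY1: gyrator matches bond 1)
b4 stroke→J1  (J1 needs exactly one e-in)

#0 →GY1
#1 →GY1
#2 →J2
#3 →Sf1
#4 →J1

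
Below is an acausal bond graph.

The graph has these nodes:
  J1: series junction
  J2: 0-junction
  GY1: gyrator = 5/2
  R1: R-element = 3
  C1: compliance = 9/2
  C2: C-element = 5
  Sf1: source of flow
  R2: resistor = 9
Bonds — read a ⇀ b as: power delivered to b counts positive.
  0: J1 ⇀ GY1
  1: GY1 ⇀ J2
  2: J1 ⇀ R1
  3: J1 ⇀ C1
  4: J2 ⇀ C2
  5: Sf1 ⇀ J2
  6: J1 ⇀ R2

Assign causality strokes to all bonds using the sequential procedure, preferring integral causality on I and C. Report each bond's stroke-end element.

β0 →GY1
β1 →GY1
β2 →J1
β3 →J1
β4 →J2
β5 →Sf1
β6 →J1

bond 5 |Sf1  (Sf1: flow source, stroke at near end)
bond 3 |J1  (prefer integral on C1)
bond 4 |J2  (C2: C, integral causality)
bond 1 |GY1  (0-jn J2 has e-setter on 4)
bond 0 |GY1  (GY GY1: same side as bond 1)
bond 2 |J1  (common-f at J1 fixed by 0)
bond 6 |J1  (J1 flow already set via bond 0)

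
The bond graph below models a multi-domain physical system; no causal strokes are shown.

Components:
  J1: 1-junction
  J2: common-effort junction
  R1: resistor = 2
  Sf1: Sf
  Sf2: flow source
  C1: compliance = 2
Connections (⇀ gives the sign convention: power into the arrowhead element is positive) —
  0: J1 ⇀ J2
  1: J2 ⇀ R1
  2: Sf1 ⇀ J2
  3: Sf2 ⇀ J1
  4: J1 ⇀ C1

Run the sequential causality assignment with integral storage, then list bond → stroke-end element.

β2 stroke→Sf1  (Sf1: flow source, stroke at near end)
β3 stroke→Sf2  (Sf2 (Sf) sets flow on bond)
β0 stroke→J1  (common-f at J1 fixed by 3)
β4 stroke→J1  (J1 flow already set via bond 3)
β1 stroke→J2  (closing 0-jn rule on J2)

bond 0 →J1
bond 1 →J2
bond 2 →Sf1
bond 3 →Sf2
bond 4 →J1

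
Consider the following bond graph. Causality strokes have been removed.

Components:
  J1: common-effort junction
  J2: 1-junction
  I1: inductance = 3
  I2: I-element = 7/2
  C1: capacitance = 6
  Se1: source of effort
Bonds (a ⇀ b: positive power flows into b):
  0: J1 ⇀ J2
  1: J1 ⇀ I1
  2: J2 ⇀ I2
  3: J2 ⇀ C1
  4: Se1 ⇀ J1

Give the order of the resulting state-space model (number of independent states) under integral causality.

3  (C1, I1, I2 all integral)

b4 →J1  (Se1 (Se) sets effort on bond)
b0 →J2  (J1 effort already set via bond 4)
b1 →I1  (common-e at J1 fixed by 4)
b2 →I2  (I2: I, integral causality)
b3 →J2  (J2: bond 2 brought flow, rest push out)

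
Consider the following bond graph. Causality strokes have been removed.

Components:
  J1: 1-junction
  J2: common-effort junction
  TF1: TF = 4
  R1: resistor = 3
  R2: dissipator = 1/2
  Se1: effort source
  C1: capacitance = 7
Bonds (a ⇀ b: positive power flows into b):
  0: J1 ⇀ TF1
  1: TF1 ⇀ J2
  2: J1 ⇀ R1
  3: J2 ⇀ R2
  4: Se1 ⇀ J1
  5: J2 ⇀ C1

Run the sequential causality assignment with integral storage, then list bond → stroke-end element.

b0 stroke→J1
b1 stroke→TF1
b2 stroke→R1
b3 stroke→R2
b4 stroke→J1
b5 stroke→J2

b4 |J1  (Se1 fixes effort; stroke away)
b5 |J2  (prefer integral on C1)
b1 |TF1  (0-jn J2 has e-setter on 5)
b3 |R2  (J2 effort already set via bond 5)
b0 |J1  (through TF1, causality passes straight; one stroke at TF1)
b2 |R1  (J1: last free bond brings flow in)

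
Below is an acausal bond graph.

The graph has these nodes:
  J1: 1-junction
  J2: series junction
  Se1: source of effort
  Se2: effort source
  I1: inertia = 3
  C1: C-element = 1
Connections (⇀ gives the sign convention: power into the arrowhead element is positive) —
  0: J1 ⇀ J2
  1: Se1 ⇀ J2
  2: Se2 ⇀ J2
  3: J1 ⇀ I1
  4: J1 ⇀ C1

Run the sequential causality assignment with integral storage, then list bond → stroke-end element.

b1 |J2  (Se1: effort source, stroke at far end)
b2 |J2  (source Se2 imposes e)
b0 |J1  (J2: last free bond brings flow in)
b3 |I1  (I1: I, integral causality)
b4 |J1  (J1: bond 3 brought flow, rest push out)

b0 stroke→J1
b1 stroke→J2
b2 stroke→J2
b3 stroke→I1
b4 stroke→J1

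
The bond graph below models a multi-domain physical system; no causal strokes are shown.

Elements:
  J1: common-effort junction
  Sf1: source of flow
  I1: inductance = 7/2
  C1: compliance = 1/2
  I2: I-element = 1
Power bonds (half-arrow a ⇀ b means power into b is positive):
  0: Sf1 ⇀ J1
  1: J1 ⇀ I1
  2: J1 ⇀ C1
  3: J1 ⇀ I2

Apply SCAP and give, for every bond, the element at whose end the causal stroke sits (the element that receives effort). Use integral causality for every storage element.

b0 stroke→Sf1  (Sf1 fixes flow; stroke at Sf1)
b1 stroke→I1  (I1: I, integral causality)
b2 stroke→J1  (prefer integral on C1)
b3 stroke→I2  (0-jn J1 has e-setter on 2)

#0 stroke at Sf1
#1 stroke at I1
#2 stroke at J1
#3 stroke at I2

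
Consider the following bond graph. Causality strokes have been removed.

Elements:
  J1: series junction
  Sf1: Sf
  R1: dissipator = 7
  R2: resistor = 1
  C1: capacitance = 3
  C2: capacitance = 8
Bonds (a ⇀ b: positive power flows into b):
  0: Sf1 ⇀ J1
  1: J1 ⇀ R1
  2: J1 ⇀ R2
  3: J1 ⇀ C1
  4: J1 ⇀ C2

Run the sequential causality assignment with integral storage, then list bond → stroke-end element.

β0 stroke→Sf1  (Sf1 fixes flow; stroke at Sf1)
β1 stroke→J1  (1-jn J1 has f-setter on 0)
β2 stroke→J1  (J1 flow already set via bond 0)
β3 stroke→J1  (J1 flow already set via bond 0)
β4 stroke→J1  (common-f at J1 fixed by 0)

b0 |Sf1
b1 |J1
b2 |J1
b3 |J1
b4 |J1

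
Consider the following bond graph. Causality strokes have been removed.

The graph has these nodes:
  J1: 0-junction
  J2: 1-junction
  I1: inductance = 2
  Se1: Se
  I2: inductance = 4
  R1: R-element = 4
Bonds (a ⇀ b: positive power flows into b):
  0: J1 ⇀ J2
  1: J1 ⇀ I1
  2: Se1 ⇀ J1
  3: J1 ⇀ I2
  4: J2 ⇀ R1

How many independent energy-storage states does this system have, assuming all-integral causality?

2  (I1, I2 all integral)

β2 stroke→J1  (Se1 fixes effort; stroke away)
β0 stroke→J2  (common-e at J1 fixed by 2)
β1 stroke→I1  (J1: bond 2 brought effort, rest push out)
β3 stroke→I2  (0-jn J1 has e-setter on 2)
β4 stroke→R1  (J2 needs exactly one f-in)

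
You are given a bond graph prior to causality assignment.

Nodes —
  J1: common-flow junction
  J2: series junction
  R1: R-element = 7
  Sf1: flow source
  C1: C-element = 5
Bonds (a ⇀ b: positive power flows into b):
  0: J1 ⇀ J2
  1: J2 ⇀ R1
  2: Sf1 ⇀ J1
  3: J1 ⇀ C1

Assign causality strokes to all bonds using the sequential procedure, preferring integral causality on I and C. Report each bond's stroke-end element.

#2 |Sf1  (Sf1: flow source, stroke at near end)
#0 |J1  (1-jn J1 has f-setter on 2)
#3 |J1  (J1 flow already set via bond 2)
#1 |J2  (J2: bond 0 brought flow, rest push out)

β0 stroke at J1
β1 stroke at J2
β2 stroke at Sf1
β3 stroke at J1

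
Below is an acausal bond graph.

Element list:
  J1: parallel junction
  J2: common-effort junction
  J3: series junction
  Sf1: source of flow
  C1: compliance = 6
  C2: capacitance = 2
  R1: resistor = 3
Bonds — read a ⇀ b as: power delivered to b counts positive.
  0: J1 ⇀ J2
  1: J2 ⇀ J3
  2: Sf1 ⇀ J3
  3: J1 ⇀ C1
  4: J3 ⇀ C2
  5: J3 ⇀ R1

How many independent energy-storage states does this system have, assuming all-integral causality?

β2 stroke→Sf1  (Sf1 (Sf) sets flow on bond)
β1 stroke→J3  (J3: bond 2 brought flow, rest push out)
β4 stroke→J3  (1-jn J3 has f-setter on 2)
β5 stroke→J3  (J3: bond 2 brought flow, rest push out)
β0 stroke→J2  (J2 needs exactly one e-in)
β3 stroke→J1  (only one effort-in slot at J1)

2  (C1, C2 all integral)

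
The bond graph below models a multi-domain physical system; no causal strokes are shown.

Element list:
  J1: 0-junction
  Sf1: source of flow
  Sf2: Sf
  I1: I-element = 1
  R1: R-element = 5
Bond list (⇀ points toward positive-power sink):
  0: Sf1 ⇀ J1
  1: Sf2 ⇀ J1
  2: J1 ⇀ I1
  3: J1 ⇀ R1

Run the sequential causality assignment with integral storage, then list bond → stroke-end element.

bond 0 stroke→Sf1  (Sf1: flow source, stroke at near end)
bond 1 stroke→Sf2  (Sf2 (Sf) sets flow on bond)
bond 2 stroke→I1  (prefer integral on I1)
bond 3 stroke→J1  (J1 needs exactly one e-in)

β0 stroke at Sf1
β1 stroke at Sf2
β2 stroke at I1
β3 stroke at J1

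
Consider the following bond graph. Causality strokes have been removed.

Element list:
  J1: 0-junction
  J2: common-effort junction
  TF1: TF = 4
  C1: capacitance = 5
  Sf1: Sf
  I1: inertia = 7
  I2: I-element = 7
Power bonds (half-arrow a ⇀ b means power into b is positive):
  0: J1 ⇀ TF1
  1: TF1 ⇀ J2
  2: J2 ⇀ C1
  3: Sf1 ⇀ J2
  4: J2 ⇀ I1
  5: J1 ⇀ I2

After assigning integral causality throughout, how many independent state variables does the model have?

bond 3 stroke at Sf1  (Sf1: flow source, stroke at near end)
bond 2 stroke at J2  (prefer integral on C1)
bond 1 stroke at TF1  (J2: bond 2 brought effort, rest push out)
bond 4 stroke at I1  (J2: bond 2 brought effort, rest push out)
bond 0 stroke at J1  (TF1 one-in-one-out from 1)
bond 5 stroke at I2  (0-jn J1 has e-setter on 0)

3  (C1, I1, I2 all integral)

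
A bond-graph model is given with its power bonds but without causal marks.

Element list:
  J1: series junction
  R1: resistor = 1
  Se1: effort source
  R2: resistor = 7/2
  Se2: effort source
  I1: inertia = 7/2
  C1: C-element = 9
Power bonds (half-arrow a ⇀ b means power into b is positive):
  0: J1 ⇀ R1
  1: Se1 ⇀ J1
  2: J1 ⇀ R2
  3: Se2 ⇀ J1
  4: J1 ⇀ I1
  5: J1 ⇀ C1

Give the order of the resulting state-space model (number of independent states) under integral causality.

2  (C1, I1 all integral)

b1 stroke→J1  (Se1 fixes effort; stroke away)
b3 stroke→J1  (source Se2 imposes e)
b4 stroke→I1  (I1 integral (f out))
b0 stroke→J1  (J1: bond 4 brought flow, rest push out)
b2 stroke→J1  (J1: bond 4 brought flow, rest push out)
b5 stroke→J1  (J1: bond 4 brought flow, rest push out)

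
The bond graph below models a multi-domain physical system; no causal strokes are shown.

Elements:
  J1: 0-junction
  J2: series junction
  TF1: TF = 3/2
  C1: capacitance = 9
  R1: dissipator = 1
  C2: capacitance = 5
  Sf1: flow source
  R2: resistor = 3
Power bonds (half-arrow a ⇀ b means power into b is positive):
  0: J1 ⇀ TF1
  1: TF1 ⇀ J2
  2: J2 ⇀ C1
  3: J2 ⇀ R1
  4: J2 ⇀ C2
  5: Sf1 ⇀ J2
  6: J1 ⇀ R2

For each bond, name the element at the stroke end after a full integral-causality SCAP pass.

#5 stroke→Sf1  (Sf1 fixes flow; stroke at Sf1)
#1 stroke→J2  (common-f at J2 fixed by 5)
#2 stroke→J2  (1-jn J2 has f-setter on 5)
#3 stroke→J2  (common-f at J2 fixed by 5)
#4 stroke→J2  (1-jn J2 has f-setter on 5)
#0 stroke→TF1  (TF TF1: opposite of bond 1)
#6 stroke→J1  (J1: last free bond brings effort in)

bond 0 stroke at TF1
bond 1 stroke at J2
bond 2 stroke at J2
bond 3 stroke at J2
bond 4 stroke at J2
bond 5 stroke at Sf1
bond 6 stroke at J1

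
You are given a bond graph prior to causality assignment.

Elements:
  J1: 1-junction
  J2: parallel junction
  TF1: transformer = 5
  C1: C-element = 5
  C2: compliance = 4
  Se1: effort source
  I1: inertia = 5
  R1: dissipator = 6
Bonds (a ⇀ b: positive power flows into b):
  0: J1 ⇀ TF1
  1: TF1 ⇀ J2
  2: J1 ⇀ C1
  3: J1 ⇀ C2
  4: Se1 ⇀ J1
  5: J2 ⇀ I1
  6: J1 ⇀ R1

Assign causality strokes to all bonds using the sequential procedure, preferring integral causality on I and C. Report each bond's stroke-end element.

b4 →J1  (Se1 fixes effort; stroke away)
b2 →J1  (C1: C, integral causality)
b3 →J1  (C2 integral (e out))
b5 →I1  (prefer integral on I1)
b1 →J2  (J2: last free bond brings effort in)
b0 →TF1  (TF1 one-in-one-out from 1)
b6 →J1  (J1: bond 0 brought flow, rest push out)

bond 0 |TF1
bond 1 |J2
bond 2 |J1
bond 3 |J1
bond 4 |J1
bond 5 |I1
bond 6 |J1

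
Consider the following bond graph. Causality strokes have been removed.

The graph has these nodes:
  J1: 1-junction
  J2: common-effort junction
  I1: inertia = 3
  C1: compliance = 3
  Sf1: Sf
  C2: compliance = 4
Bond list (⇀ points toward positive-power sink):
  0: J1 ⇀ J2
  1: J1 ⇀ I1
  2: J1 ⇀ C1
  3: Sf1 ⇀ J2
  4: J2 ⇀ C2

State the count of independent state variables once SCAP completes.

b3 |Sf1  (Sf1 (Sf) sets flow on bond)
b1 |I1  (I1: I, integral causality)
b0 |J1  (1-jn J1 has f-setter on 1)
b2 |J1  (1-jn J1 has f-setter on 1)
b4 |J2  (J2: last free bond brings effort in)

3  (C1, C2, I1 all integral)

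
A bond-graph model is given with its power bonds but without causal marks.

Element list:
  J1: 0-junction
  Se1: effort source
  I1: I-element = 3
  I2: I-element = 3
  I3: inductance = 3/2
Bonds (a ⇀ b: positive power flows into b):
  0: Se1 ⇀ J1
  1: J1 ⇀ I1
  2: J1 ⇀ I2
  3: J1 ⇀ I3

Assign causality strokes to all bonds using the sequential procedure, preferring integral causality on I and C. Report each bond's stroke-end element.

bond 0 |J1  (source Se1 imposes e)
bond 1 |I1  (J1: bond 0 brought effort, rest push out)
bond 2 |I2  (J1: bond 0 brought effort, rest push out)
bond 3 |I3  (common-e at J1 fixed by 0)

#0 stroke→J1
#1 stroke→I1
#2 stroke→I2
#3 stroke→I3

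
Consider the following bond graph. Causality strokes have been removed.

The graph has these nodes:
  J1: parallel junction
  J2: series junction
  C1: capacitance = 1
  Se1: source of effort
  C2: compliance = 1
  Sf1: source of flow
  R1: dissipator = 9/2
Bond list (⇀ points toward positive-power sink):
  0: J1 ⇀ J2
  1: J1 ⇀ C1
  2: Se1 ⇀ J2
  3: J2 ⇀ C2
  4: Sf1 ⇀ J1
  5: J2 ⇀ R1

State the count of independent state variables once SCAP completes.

2  (C1, C2 all integral)

b2 stroke→J2  (Se1 fixes effort; stroke away)
b4 stroke→Sf1  (Sf1 (Sf) sets flow on bond)
b1 stroke→J1  (prefer integral on C1)
b0 stroke→J2  (0-jn J1 has e-setter on 1)
b3 stroke→J2  (C2 integral (e out))
b5 stroke→R1  (closing 1-jn rule on J2)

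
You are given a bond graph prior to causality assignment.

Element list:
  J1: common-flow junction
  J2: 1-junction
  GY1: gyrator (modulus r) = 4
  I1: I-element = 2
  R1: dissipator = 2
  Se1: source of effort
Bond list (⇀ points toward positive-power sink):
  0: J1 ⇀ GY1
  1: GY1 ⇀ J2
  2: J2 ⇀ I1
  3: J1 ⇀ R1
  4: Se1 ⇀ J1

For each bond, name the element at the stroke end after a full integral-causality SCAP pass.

β0 →J1
β1 →J2
β2 →I1
β3 →R1
β4 →J1

b4 →J1  (Se1 (Se) sets effort on bond)
b2 →I1  (prefer integral on I1)
b1 →J2  (1-jn J2 has f-setter on 2)
b0 →J1  (GY1 both-in/both-out from 1)
b3 →R1  (only one flow-in slot at J1)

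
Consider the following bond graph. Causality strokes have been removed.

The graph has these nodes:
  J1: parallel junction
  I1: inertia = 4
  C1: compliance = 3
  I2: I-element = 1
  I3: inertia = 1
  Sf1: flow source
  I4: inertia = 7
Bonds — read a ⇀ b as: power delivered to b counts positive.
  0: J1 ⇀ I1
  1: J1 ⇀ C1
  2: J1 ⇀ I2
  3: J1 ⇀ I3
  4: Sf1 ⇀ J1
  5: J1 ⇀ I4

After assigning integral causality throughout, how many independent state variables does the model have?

#4 |Sf1  (Sf1 fixes flow; stroke at Sf1)
#0 |I1  (prefer integral on I1)
#1 |J1  (prefer integral on C1)
#2 |I2  (common-e at J1 fixed by 1)
#3 |I3  (J1: bond 1 brought effort, rest push out)
#5 |I4  (0-jn J1 has e-setter on 1)

5  (C1, I1, I2, I3, I4 all integral)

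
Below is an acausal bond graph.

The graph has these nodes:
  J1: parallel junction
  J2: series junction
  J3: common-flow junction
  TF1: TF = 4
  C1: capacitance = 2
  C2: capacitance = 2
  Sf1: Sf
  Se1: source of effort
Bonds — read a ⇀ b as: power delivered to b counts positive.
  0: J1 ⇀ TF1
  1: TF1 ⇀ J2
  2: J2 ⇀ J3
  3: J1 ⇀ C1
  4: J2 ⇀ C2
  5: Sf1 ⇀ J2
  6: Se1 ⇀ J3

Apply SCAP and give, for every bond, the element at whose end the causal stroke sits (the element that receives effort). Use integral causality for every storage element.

β5 |Sf1  (source Sf1 imposes f)
β6 |J3  (Se1 (Se) sets effort on bond)
β1 |J2  (common-f at J2 fixed by 5)
β2 |J2  (J2 flow already set via bond 5)
β4 |J2  (common-f at J2 fixed by 5)
β0 |TF1  (TF1: transformer flips bond 1)
β3 |J1  (J1 needs exactly one e-in)

b0 stroke at TF1
b1 stroke at J2
b2 stroke at J2
b3 stroke at J1
b4 stroke at J2
b5 stroke at Sf1
b6 stroke at J3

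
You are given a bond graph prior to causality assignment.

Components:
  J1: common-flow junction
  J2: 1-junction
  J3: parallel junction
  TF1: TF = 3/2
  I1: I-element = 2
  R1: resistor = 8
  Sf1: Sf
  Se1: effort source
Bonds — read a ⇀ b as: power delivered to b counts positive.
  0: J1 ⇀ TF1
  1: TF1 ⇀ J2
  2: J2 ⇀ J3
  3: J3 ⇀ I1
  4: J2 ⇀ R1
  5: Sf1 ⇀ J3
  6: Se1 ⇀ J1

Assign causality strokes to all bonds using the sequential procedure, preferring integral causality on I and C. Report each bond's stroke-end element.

bond 5 →Sf1  (Sf1 fixes flow; stroke at Sf1)
bond 6 →J1  (Se1: effort source, stroke at far end)
bond 0 →TF1  (only one flow-in slot at J1)
bond 1 →J2  (TF TF1: opposite of bond 0)
bond 3 →I1  (I1 integral (f out))
bond 2 →J3  (J3 needs exactly one e-in)
bond 4 →J2  (1-jn J2 has f-setter on 2)

#0 stroke→TF1
#1 stroke→J2
#2 stroke→J3
#3 stroke→I1
#4 stroke→J2
#5 stroke→Sf1
#6 stroke→J1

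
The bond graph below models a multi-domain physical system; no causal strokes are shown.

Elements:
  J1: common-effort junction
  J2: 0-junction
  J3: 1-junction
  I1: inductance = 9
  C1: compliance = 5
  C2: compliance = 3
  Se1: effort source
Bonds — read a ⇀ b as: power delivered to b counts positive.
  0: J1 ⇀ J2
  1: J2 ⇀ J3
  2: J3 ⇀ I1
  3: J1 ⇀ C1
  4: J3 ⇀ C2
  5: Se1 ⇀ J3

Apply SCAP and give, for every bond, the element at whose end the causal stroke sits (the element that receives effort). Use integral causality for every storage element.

β5 stroke→J3  (Se1: effort source, stroke at far end)
β2 stroke→I1  (prefer integral on I1)
β1 stroke→J3  (J3 flow already set via bond 2)
β4 stroke→J3  (J3 flow already set via bond 2)
β0 stroke→J2  (only one effort-in slot at J2)
β3 stroke→J1  (closing 0-jn rule on J1)

b0 →J2
b1 →J3
b2 →I1
b3 →J1
b4 →J3
b5 →J3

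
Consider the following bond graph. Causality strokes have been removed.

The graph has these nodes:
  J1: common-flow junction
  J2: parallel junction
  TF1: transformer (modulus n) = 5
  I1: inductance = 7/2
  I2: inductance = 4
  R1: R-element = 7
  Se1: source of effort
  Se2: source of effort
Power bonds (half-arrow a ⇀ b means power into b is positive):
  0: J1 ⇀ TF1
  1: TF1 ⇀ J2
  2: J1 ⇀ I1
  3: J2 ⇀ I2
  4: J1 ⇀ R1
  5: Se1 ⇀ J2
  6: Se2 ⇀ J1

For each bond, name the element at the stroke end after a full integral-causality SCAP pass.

b5 →J2  (Se1 (Se) sets effort on bond)
b6 →J1  (Se2 fixes effort; stroke away)
b1 →TF1  (common-e at J2 fixed by 5)
b3 →I2  (J2 effort already set via bond 5)
b0 →J1  (TF1 one-in-one-out from 1)
b2 →I1  (I1 outputs flow p/I1)
b4 →J1  (J1: bond 2 brought flow, rest push out)

#0 |J1
#1 |TF1
#2 |I1
#3 |I2
#4 |J1
#5 |J2
#6 |J1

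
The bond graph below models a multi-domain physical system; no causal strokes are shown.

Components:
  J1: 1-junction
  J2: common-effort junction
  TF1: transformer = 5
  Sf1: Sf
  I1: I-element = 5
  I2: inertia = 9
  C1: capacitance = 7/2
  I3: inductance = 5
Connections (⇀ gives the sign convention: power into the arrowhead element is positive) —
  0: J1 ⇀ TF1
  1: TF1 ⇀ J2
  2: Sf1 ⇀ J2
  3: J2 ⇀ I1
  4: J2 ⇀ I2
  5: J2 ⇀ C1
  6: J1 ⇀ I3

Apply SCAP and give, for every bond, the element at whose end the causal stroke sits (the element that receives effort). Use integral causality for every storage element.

β0 |J1
β1 |TF1
β2 |Sf1
β3 |I1
β4 |I2
β5 |J2
β6 |I3

β2 stroke→Sf1  (Sf1: flow source, stroke at near end)
β3 stroke→I1  (I1: I, integral causality)
β4 stroke→I2  (I2: I, integral causality)
β5 stroke→J2  (C1: C, integral causality)
β1 stroke→TF1  (J2: bond 5 brought effort, rest push out)
β0 stroke→J1  (TF TF1: opposite of bond 1)
β6 stroke→I3  (only one flow-in slot at J1)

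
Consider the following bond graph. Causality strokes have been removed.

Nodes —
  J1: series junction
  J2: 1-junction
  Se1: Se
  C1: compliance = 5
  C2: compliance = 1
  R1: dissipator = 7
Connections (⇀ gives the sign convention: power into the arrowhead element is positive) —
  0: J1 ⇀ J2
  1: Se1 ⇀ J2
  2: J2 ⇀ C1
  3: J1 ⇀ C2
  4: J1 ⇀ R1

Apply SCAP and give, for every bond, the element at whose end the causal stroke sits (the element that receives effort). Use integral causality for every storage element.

#0 stroke at J1
#1 stroke at J2
#2 stroke at J2
#3 stroke at J1
#4 stroke at R1

β1 →J2  (Se1 fixes effort; stroke away)
β2 →J2  (C1 outputs effort q/C1)
β0 →J1  (closing 1-jn rule on J2)
β3 →J1  (prefer integral on C2)
β4 →R1  (J1 needs exactly one f-in)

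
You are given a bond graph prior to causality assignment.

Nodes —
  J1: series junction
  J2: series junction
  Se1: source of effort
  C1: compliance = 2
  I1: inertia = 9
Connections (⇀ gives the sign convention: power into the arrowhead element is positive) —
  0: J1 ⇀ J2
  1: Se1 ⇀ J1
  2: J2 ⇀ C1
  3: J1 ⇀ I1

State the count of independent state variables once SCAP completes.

2  (C1, I1 all integral)

bond 1 →J1  (Se1 (Se) sets effort on bond)
bond 2 →J2  (prefer integral on C1)
bond 0 →J1  (closing 1-jn rule on J2)
bond 3 →I1  (closing 1-jn rule on J1)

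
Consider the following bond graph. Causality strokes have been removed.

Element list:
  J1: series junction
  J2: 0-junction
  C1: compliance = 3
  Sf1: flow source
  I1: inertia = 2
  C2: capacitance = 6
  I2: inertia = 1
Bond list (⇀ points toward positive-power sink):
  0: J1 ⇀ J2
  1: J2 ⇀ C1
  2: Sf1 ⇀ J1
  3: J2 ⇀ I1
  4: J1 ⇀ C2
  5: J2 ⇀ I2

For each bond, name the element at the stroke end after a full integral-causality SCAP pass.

#0 stroke at J1
#1 stroke at J2
#2 stroke at Sf1
#3 stroke at I1
#4 stroke at J1
#5 stroke at I2

bond 2 stroke at Sf1  (source Sf1 imposes f)
bond 0 stroke at J1  (J1 flow already set via bond 2)
bond 4 stroke at J1  (common-f at J1 fixed by 2)
bond 1 stroke at J2  (C1: C, integral causality)
bond 3 stroke at I1  (common-e at J2 fixed by 1)
bond 5 stroke at I2  (0-jn J2 has e-setter on 1)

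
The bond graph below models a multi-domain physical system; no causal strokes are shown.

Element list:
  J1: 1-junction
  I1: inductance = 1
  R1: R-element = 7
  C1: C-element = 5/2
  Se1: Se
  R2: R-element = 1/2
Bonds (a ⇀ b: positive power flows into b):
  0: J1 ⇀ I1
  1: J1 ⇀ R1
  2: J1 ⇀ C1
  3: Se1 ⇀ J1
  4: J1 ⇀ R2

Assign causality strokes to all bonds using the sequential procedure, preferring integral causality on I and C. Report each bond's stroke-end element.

#0 |I1
#1 |J1
#2 |J1
#3 |J1
#4 |J1

β3 stroke→J1  (Se1 fixes effort; stroke away)
β0 stroke→I1  (I1 outputs flow p/I1)
β1 stroke→J1  (1-jn J1 has f-setter on 0)
β2 stroke→J1  (J1 flow already set via bond 0)
β4 stroke→J1  (1-jn J1 has f-setter on 0)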